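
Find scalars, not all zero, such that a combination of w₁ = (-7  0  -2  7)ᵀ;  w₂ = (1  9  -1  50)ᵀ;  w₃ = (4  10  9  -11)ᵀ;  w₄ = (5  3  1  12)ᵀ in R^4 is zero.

2w₁ - w₂ + 3w₄ = 0

Set up α₁w₁ + … + α₄w₄ = 0 and solve the homogeneous system.
A generator of the null space is (2, -1, 0, 3).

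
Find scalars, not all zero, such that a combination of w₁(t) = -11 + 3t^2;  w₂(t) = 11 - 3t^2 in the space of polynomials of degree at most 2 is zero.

Pass to coordinate vectors relative to the basis {1, t, t^2}.
Set up α₁w₁ + α₂w₂ = 0 and solve the homogeneous system.
A generator of the null space is (1, 1).

w₁ + w₂ = 0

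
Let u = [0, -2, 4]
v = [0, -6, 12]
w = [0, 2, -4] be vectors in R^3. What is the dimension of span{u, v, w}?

Put the 3×3 matrix [u|v|w] into echelon form.
Reduction leaves 1 leading entry, giving rank 1.

dim = 1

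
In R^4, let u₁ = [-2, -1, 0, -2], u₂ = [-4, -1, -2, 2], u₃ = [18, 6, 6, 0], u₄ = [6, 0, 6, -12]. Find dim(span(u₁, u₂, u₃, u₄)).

dim = 2

Put the 4×4 matrix [u₁|u₂|u₃|u₄] into echelon form.
Exactly 2 pivots survive; hence the rank is 2.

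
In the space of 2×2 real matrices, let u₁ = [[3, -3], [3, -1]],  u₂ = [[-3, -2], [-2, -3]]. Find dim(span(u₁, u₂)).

Represent each element by its coordinate vector in ℝ⁴.
Row-reduce the 2×4 matrix with these as rows.
Reduction leaves 2 leading entries, giving rank 2.

dim = 2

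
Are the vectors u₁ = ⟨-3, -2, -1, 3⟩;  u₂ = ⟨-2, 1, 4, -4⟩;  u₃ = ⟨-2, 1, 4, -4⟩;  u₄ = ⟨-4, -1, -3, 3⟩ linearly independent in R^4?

linearly dependent

Two of the vectors are equal, giving an immediate dependence.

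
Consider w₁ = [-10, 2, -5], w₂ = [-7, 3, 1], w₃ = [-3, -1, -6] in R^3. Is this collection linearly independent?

Row-reduce the matrix whose columns are w₁, w₂, w₃.
The reduction yields 2 nonzero rows, so the rank is 2.
Since rank 2 < 3, the set is linearly dependent.

linearly dependent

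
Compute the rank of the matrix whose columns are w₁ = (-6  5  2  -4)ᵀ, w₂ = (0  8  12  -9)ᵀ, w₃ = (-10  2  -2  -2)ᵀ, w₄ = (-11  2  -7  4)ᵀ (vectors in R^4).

rank 4

Row-reduce the 4×4 matrix with these as rows.
There are 4 pivot columns, so rank = 4.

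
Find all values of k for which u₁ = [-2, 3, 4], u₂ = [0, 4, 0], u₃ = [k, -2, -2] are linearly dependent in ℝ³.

Place the vectors as rows of a 3×3 matrix; dependence ⇔ determinant zero.
Cofactor expansion gives det = 16 - 16*k.
Setting this to zero gives k = 1.

k = 1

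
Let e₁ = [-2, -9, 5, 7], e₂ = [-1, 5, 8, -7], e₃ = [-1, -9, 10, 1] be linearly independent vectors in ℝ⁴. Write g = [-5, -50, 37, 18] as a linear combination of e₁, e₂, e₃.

Since e₁, e₂, e₃ are independent, the coefficients expressing g are uniquely determined by a linear system.
Row-reducing the augmented matrix gives the unique coefficients (α₁, α₂, α₃) = (1, -1, 4).

g = e₁ - e₂ + 4e₃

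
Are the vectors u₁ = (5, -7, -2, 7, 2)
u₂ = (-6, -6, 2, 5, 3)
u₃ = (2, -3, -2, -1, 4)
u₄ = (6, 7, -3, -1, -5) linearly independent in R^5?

Place the vectors as rows of a 4×5 matrix and reduce to echelon form.
The reduction yields 4 nonzero rows, so the rank is 4.
Since rank = 4 (the number of vectors), the set is linearly independent.

linearly independent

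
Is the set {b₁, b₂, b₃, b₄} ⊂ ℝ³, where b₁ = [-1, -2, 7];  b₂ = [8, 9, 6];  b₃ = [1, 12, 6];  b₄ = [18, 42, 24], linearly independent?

There are 4 vectors in a 3-dimensional space, so they cannot be linearly independent.

linearly dependent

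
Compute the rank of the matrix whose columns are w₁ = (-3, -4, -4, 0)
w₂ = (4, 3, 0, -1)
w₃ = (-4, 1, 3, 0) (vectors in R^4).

Form the matrix with w₁, w₂, w₃ as columns and reduce.
The echelon form has 3 nonzero rows, so the rank is 3.

rank 3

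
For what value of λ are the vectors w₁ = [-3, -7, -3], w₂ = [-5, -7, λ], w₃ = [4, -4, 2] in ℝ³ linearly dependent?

λ = -43/10

The set is linearly dependent precisely when det[w₁; w₂; w₃] = 0.
Expanding, det = -40*λ - 172.
Setting this to zero gives λ = -43/10.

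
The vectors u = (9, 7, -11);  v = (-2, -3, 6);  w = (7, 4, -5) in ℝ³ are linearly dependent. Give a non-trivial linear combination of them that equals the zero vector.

u + v - w = 0

Write the vectors as columns of a matrix and find a nonzero vector in its null space.
A generator of the null space is (1, 1, -1).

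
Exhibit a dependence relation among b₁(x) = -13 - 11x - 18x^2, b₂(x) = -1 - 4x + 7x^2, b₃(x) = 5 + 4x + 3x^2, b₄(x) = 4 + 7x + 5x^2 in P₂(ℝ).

Pass to coordinate vectors relative to the basis {1, x, x^2}.
Row-reduce the matrix with b₁, b₂, b₃, b₄ as columns; the null space gives the coefficients.
The free variable yields coefficients (1, 1, 2, 1) (any nonzero multiple also works).

b₁ + b₂ + 2b₃ + b₄ = 0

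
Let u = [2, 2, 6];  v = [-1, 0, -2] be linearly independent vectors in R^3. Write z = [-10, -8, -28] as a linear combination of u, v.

Solve the system with u, v as columns and z as the right-hand side.
The system has the unique solution (a₁, a₂) = (-4, 2).

z = -4u + 2v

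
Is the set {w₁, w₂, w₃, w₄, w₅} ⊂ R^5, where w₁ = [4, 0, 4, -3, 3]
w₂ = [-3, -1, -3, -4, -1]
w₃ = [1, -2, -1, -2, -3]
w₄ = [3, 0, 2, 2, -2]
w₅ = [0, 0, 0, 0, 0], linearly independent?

linearly dependent

One of the vectors is the zero vector, so the set is linearly dependent.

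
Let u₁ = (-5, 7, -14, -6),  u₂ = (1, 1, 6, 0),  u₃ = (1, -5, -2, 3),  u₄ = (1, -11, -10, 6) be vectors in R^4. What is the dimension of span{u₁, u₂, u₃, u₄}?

Apply Gaussian elimination to the matrix whose rows are u₁, u₂, u₃, u₄.
Exactly 2 pivots survive; hence the rank is 2.

dim = 2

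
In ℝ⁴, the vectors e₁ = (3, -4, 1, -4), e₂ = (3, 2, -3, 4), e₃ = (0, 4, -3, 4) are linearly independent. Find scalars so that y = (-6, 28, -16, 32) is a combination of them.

Since e₁, e₂, e₃ are independent, the coefficients expressing y are uniquely determined by a linear system.
The system has the unique solution (a₁, a₂, a₃) = (-4, 2, 2).

y = -4e₁ + 2e₂ + 2e₃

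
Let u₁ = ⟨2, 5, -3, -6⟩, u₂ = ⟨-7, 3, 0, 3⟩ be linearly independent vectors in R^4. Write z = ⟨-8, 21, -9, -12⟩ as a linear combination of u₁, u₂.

Since u₁, u₂ are independent, the coefficients expressing z are uniquely determined by a linear system.
Row-reducing the augmented matrix gives the unique coefficients (α₁, α₂) = (3, 2).

z = 3u₁ + 2u₂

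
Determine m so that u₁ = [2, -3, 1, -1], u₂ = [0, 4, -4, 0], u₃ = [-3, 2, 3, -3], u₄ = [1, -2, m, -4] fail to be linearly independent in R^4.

The vectors are dependent exactly when the determinant of the matrix with rows u₁, u₂, u₃, u₄ vanishes.
Expanding, det = 36*m - 92.
This vanishes exactly when m = 23/9.

m = 23/9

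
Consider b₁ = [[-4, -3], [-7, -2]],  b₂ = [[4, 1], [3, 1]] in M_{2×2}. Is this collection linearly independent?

linearly independent

Take coordinates with respect to the standard basis {E₁₁, E₁₂, E₂₁, E₂₂}.
Place the vectors as rows of a 2×4 matrix and reduce to echelon form.
The reduction yields 2 nonzero rows, so the rank is 2.
Since rank = 2 (the number of vectors), the set is linearly independent.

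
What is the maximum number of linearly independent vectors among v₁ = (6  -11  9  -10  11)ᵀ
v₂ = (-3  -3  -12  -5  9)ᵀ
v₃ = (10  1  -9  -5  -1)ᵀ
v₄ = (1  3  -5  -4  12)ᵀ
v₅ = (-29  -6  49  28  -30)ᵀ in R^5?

Put the 5×5 matrix [v₁|v₂|v₃|v₄|v₅] into echelon form.
Reduction leaves 4 leading entries, giving rank 4.

4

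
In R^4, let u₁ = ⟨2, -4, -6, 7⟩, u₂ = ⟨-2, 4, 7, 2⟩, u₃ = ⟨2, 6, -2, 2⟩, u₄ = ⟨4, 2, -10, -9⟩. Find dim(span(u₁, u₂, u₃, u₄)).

3

Row-reduce the 4×4 matrix with these as rows.
Reduction leaves 3 leading entries, giving rank 3.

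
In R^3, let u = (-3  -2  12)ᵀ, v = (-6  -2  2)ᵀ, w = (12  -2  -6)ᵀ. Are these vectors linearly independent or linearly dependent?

Form the 3×3 matrix with these as columns; its determinant is 408.
A nonzero determinant means the columns are linearly independent.

linearly independent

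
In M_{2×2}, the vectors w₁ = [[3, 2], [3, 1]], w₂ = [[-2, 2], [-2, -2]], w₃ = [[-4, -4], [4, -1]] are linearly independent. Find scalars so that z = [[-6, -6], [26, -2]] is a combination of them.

z = 4w₁ + w₂ + 4w₃

Take coordinate vectors relative to {E₁₁, E₁₂, E₂₁, E₂₂}.
Set up the augmented matrix [w₁ | w₂ | w₃ | z] and row-reduce.
Row-reducing the augmented matrix gives the unique coefficients (c₁, c₂, c₃) = (4, 1, 4).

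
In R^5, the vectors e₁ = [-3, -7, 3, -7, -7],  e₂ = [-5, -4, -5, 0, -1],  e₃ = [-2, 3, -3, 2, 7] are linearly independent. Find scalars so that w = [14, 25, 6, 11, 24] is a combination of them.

w = -e₁ - 3e₂ + 2e₃

Write w = c₁e₁ + … + c₃e₃ and equate components.
Back-substitution yields (c₁, c₂, c₃) = (-1, -3, 2).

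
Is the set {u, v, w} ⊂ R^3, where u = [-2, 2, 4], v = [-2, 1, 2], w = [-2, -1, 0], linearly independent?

Form the 3×3 matrix with these as columns; its determinant is 4.
A nonzero determinant means the columns are linearly independent.

linearly independent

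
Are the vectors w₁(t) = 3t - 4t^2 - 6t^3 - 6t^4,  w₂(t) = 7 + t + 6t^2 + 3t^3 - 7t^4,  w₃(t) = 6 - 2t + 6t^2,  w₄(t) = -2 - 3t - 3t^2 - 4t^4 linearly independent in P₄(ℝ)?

Take coordinates with respect to the standard basis {1, t, …, t^4}.
Place the vectors as rows of a 4×5 matrix and reduce to echelon form.
The reduction yields 4 nonzero rows, so the rank is 4.
Since rank = 4 (the number of vectors), the set is linearly independent.

linearly independent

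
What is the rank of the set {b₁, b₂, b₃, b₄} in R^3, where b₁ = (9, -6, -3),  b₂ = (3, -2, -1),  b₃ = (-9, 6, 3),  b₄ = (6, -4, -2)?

Form the matrix with b₁, b₂, b₃, b₄ as columns and reduce.
The echelon form has 1 nonzero row, so the rank is 1.
(With 4 elements in a 3-dimensional space the rank is at most 3.)

1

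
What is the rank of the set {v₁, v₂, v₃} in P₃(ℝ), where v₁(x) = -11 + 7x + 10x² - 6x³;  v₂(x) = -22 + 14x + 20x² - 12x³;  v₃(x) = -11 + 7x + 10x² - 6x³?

Use coordinates relative to {1, x, …, x³}.
Row-reduce the 3×4 matrix with these as rows.
Reduction leaves 1 leading entry, giving rank 1.

1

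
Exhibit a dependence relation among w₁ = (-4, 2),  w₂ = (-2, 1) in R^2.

w₁ - 2w₂ = 0

Set up α₁w₁ + α₂w₂ = 0 and solve the homogeneous system.
The free variable yields coefficients (1, -2) (any nonzero multiple also works).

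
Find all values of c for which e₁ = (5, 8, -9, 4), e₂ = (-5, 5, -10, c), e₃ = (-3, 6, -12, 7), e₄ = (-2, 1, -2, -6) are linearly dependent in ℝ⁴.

c = -55/9

The vectors are dependent exactly when the determinant of the matrix with rows e₁, e₂, e₃, e₄ vanishes.
Cofactor expansion gives det = 63*c + 385.
Solving 63*c + 385 = 0 yields c = -55/9.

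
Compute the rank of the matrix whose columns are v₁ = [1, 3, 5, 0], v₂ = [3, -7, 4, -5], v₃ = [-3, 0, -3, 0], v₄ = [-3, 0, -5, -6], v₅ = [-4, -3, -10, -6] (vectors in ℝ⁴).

4

Apply Gaussian elimination to the matrix whose rows are v₁, v₂, v₃, v₄, v₅.
Exactly 4 pivots survive; hence the rank is 4.
(With 5 elements in a 4-dimensional space the rank is at most 4.)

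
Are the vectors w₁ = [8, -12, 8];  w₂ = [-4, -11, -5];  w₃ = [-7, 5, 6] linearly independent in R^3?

Form the 3×3 matrix with these as columns; its determinant is -1812.
A nonzero determinant means the columns are linearly independent.

linearly independent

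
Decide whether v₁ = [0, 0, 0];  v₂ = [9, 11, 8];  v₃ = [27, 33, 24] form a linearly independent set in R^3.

linearly dependent

One of the vectors is the zero vector, so the set is linearly dependent.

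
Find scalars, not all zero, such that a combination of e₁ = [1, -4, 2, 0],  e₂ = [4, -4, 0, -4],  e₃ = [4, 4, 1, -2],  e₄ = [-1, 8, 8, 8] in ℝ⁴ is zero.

3e₁ - 3e₂ + 2e₃ - e₄ = 0

Row-reduce the matrix with e₁, e₂, e₃, e₄ as columns; the null space gives the coefficients.
The free variable yields coefficients (3, -3, 2, -1) (any nonzero multiple also works).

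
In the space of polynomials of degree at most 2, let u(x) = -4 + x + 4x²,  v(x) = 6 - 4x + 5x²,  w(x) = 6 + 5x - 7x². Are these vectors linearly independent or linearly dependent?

linearly independent

Write each element as a coordinate vector in ℝ³ using {1, x, x²}.
Place the vectors as rows of a 3×3 matrix and reduce to echelon form.
The reduction yields 3 nonzero rows, so the rank is 3.
Since rank = 3 (the number of vectors), the set is linearly independent.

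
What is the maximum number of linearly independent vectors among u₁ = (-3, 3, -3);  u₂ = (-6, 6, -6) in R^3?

Apply Gaussian elimination to the matrix whose rows are u₁, u₂.
The echelon form has 1 nonzero row, so the rank is 1.

1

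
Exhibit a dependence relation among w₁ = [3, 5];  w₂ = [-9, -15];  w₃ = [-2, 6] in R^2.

Write the vectors as columns of a matrix and find a nonzero vector in its null space.
The free variable yields coefficients (3, 1, 0) (any nonzero multiple also works).

3w₁ + w₂ = 0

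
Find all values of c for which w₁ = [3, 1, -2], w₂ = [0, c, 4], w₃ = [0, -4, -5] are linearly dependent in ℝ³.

c = 16/5

The set is linearly dependent precisely when det[w₁; w₂; w₃] = 0.
Expanding, det = 48 - 15*c.
This vanishes exactly when c = 16/5.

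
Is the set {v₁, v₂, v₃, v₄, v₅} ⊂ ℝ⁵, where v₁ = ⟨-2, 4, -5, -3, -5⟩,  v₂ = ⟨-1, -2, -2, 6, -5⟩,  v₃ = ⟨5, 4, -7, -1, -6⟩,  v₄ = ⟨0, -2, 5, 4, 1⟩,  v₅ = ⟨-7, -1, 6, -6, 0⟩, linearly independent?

The matrix [v₁|v₂|v₃|v₄|v₅] has determinant 5922.
A nonzero determinant means the columns are linearly independent.

linearly independent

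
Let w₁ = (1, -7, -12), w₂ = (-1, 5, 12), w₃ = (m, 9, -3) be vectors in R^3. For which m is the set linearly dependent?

Dependence holds iff the 3×3 matrix [w₁ w₂ w₃] is singular.
Cofactor expansion gives det = 6 - 24*m.
Solving 6 - 24*m = 0 yields m = 1/4.

m = 1/4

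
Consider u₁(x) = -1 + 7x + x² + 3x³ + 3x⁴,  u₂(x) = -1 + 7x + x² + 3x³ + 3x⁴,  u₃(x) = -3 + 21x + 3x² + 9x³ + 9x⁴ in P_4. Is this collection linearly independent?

linearly dependent

Write each element as a coordinate vector in ℝ⁵ using {1, x, …, x⁴}.
Row-reduce the matrix whose columns are u₁, u₂, u₃.
The reduction yields 1 nonzero row, so the rank is 1.
Since rank 1 < 3, the set is linearly dependent.
Indeed u₁ - u₂ = 0.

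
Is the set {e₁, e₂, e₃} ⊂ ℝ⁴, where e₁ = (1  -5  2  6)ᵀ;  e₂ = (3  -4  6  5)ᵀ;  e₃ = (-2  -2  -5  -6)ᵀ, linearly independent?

Place the vectors as rows of a 3×4 matrix and reduce to echelon form.
The reduction yields 3 nonzero rows, so the rank is 3.
Since rank = 3 (the number of vectors), the set is linearly independent.

linearly independent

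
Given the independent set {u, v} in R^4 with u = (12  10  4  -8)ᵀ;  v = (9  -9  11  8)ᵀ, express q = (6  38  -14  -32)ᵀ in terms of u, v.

q = 2u - 2v

Write q = c₁u + c₂v and equate components.
The system has the unique solution (c₁, c₂) = (2, -2).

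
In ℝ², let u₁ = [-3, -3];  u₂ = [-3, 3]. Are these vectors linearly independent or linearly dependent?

linearly independent

Form the 2×2 matrix with these as columns; its determinant is -18.
A nonzero determinant means the columns are linearly independent.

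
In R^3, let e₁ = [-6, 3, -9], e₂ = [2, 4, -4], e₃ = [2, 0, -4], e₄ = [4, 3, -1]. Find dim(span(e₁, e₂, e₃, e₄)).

3

Put the 3×4 matrix [e₁|e₂|e₃|e₄] into echelon form.
There are 3 pivot columns, so rank = 3.
(With 4 elements in a 3-dimensional space the rank is at most 3.)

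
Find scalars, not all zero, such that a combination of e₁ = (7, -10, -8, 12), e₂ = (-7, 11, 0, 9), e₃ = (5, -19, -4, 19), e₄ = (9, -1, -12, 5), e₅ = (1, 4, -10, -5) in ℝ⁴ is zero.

Solve the homogeneous system with e₁, e₂, e₃, e₄, e₅ as columns by row-reducing the coefficient matrix.
One solution (up to scaling) is (2, 0, -1, -1, 0).

2e₁ - e₃ - e₄ = 0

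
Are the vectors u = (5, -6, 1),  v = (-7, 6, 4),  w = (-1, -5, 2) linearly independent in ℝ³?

Place the vectors as rows of a 3×3 matrix and reduce to echelon form.
The reduction yields 3 nonzero rows, so the rank is 3.
Since rank = 3 (the number of vectors), the set is linearly independent.

linearly independent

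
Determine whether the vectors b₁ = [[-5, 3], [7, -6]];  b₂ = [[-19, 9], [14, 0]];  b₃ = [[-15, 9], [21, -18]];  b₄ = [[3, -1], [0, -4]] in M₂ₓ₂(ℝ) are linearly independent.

linearly dependent

Write each element as a coordinate vector in ℝ⁴ using {E₁₁, E₁₂, E₂₁, E₂₂}.
Row-reduce the matrix whose columns are b₁, b₂, b₃, b₄.
The reduction yields 2 nonzero rows, so the rank is 2.
Since rank 2 < 4, the set is linearly dependent.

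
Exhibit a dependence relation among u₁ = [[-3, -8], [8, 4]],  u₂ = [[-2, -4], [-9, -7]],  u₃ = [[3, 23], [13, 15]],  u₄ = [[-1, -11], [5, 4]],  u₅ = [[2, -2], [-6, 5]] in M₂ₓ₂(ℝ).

2u₁ - 2u₂ - u₃ - 3u₄ + u₅ = 0

Pass to coordinate vectors relative to the basis {E₁₁, E₁₂, E₂₁, E₂₂}.
Solve the homogeneous system with u₁, u₂, u₃, u₄, u₅ as columns by row-reducing the coefficient matrix.
The free variable yields coefficients (2, -2, -1, -3, 1) (any nonzero multiple also works).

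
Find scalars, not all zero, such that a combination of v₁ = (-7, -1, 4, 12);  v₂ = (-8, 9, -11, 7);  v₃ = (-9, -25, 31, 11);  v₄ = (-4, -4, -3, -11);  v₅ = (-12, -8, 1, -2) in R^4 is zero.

3v₁ - 2v₂ - v₃ + v₄ = 0

Row-reduce the matrix with v₁, v₂, v₃, v₄, v₅ as columns; the null space gives the coefficients.
The free variable yields coefficients (3, -2, -1, 1, 0) (any nonzero multiple also works).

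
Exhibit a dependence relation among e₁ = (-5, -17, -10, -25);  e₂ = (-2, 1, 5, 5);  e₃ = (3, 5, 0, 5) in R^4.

Set up α₁e₁ + … + α₃e₃ = 0 and solve the homogeneous system.
One solution (up to scaling) is (1, 2, 3).

e₁ + 2e₂ + 3e₃ = 0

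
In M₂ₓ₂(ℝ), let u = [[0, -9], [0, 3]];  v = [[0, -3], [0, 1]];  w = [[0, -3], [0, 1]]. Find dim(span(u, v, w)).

1

Represent each element by its coordinate vector in ℝ⁴.
Put the 4×3 matrix [u|v|w] into echelon form.
Reduction leaves 1 leading entry, giving rank 1.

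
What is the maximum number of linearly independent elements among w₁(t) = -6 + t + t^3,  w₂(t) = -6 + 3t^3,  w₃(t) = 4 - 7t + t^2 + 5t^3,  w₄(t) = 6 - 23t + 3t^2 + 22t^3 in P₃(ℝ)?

Represent each element by its coordinate vector in ℝ⁴.
Row-reduce the 4×4 matrix with these as rows.
The echelon form has 3 nonzero rows, so the rank is 3.

3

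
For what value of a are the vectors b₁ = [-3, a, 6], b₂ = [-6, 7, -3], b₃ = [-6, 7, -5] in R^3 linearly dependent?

Place the vectors as rows of a 3×3 matrix; dependence ⇔ determinant zero.
Expanding, det = 42 - 12*a.
Solving 42 - 12*a = 0 yields a = 7/2.

a = 7/2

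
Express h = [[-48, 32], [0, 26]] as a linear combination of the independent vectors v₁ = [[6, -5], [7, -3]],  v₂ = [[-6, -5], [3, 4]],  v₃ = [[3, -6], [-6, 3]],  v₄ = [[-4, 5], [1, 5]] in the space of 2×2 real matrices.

Take coordinate vectors relative to {E₁₁, E₁₂, E₂₁, E₂₂}.
Set up the augmented matrix [v₁ | v₂ | v₃ | v₄ | h] and row-reduce.
Row-reducing the augmented matrix gives the unique coefficients (a₁, …, a₄) = (-3, 2, -2, 3).

h = -3v₁ + 2v₂ - 2v₃ + 3v₄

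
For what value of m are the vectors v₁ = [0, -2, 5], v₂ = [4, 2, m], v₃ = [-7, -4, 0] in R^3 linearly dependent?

Dependence holds iff the 3×3 matrix [v₁ v₂ v₃] is singular.
Expanding, det = 14*m - 10.
This vanishes exactly when m = 5/7.

m = 5/7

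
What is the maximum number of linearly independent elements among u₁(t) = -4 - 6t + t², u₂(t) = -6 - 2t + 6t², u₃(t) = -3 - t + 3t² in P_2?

Use coordinates relative to {1, t, t²}.
Apply Gaussian elimination to the matrix whose rows are u₁, u₂, u₃.
Exactly 2 pivots survive; hence the rank is 2.

2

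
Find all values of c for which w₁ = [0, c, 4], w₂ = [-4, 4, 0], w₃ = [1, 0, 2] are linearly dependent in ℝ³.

Place the vectors as rows of a 3×3 matrix; dependence ⇔ determinant zero.
Cofactor expansion gives det = 8*c - 16.
Setting this to zero gives c = 2.

c = 2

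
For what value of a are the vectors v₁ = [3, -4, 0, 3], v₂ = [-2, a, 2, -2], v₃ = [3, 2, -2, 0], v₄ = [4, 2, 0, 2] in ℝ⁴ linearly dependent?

The vectors are dependent exactly when the determinant of the matrix with rows v₁, v₂, v₃, v₄ vanishes.
The determinant works out to 12*a - 92.
Solving 12*a - 92 = 0 yields a = 23/3.

a = 23/3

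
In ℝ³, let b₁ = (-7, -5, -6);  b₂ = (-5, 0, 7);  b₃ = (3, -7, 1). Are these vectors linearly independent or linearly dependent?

linearly independent

The matrix [b₁|b₂|b₃] has determinant -683.
A nonzero determinant means the columns are linearly independent.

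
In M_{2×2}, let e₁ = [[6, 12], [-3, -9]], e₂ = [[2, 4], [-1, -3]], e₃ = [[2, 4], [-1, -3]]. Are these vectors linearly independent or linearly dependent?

Take coordinates with respect to the standard basis {E₁₁, E₁₂, E₂₁, E₂₂}.
Place the vectors as rows of a 3×4 matrix and reduce to echelon form.
The reduction yields 1 nonzero row, so the rank is 1.
Since rank 1 < 3, the set is linearly dependent.
Indeed e₁ - 3e₂ = 0.

linearly dependent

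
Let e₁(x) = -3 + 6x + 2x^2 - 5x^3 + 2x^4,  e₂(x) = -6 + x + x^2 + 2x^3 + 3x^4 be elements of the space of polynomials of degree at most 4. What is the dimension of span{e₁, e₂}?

Represent each element by its coordinate vector in ℝ⁵.
Row-reduce the 2×5 matrix with these as rows.
Exactly 2 pivots survive; hence the rank is 2.

dim = 2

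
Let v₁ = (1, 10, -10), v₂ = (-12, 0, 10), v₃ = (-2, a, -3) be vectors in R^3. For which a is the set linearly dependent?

Place the vectors as rows of a 3×3 matrix; dependence ⇔ determinant zero.
The determinant works out to 110*a - 560.
This vanishes exactly when a = 56/11.

a = 56/11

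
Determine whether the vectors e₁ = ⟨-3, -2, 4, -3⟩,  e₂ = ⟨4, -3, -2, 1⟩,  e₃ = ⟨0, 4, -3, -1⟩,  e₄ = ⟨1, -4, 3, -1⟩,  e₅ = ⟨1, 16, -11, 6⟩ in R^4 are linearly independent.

linearly dependent

There are 5 vectors in a 4-dimensional space, so they cannot be linearly independent.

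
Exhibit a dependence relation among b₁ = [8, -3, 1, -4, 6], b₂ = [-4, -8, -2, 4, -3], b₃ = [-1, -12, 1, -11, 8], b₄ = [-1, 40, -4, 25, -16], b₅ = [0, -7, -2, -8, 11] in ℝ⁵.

Solve the homogeneous system with b₁, b₂, b₃, b₄, b₅ as columns by row-reducing the coefficient matrix.
The free variable yields coefficients (1, 1, 3, 1, -1) (any nonzero multiple also works).

b₁ + b₂ + 3b₃ + b₄ - b₅ = 0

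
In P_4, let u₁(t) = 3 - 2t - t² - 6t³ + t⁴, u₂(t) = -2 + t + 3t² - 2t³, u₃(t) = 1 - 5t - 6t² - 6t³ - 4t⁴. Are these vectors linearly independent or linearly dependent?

linearly independent

Write each element as a coordinate vector in ℝ⁵ using {1, t, …, t⁴}.
Row-reduce the matrix whose columns are u₁, u₂, u₃.
The reduction yields 3 nonzero rows, so the rank is 3.
Since rank = 3 (the number of vectors), the set is linearly independent.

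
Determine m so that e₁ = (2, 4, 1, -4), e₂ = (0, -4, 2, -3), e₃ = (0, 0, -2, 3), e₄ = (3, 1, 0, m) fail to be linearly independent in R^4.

Dependence holds iff the 4×4 matrix [e₁ e₂ e₃ e₄] is singular.
Expanding, det = 16*m + 60.
This vanishes exactly when m = -15/4.

m = -15/4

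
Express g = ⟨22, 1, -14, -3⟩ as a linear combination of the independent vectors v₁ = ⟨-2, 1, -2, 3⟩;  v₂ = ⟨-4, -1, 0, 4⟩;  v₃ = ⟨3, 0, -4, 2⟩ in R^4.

Set up the augmented matrix [v₁ | v₂ | v₃ | g] and row-reduce.
The system has the unique solution (α₁, α₂, α₃) = (-1, -2, 4).

g = -v₁ - 2v₂ + 4v₃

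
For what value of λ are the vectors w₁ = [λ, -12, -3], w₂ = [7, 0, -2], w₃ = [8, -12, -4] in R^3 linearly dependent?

λ = 9/2

Place the vectors as rows of a 3×3 matrix; dependence ⇔ determinant zero.
Cofactor expansion gives det = 108 - 24*λ.
This vanishes exactly when λ = 9/2.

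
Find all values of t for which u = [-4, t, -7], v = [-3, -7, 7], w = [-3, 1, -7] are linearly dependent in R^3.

t = 0

The vectors are dependent exactly when the determinant of the matrix with rows u, v, w vanishes.
Expanding, det = -42*t.
Setting this to zero gives t = 0.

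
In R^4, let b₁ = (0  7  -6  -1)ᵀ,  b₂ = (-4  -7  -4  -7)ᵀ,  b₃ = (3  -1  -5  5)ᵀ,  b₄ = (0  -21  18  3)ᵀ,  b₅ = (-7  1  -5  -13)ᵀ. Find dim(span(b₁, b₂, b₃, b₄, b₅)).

3

Row-reduce the 5×4 matrix with these as rows.
The echelon form has 3 nonzero rows, so the rank is 3.
(With 5 elements in a 4-dimensional space the rank is at most 4.)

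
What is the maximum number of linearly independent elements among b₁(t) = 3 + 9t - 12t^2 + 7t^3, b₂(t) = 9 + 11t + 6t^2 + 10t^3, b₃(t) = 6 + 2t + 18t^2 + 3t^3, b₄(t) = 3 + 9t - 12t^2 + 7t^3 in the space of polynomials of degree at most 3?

Pass to coordinate vectors with respect to the basis {1, t, …, t^3}.
Form the matrix with b₁, b₂, b₃, b₄ as columns and reduce.
Reduction leaves 2 leading entries, giving rank 2.

2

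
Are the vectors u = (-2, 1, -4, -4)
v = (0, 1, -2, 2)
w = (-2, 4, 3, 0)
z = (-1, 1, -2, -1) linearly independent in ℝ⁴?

linearly independent

Row-reduce the matrix whose columns are u, v, w, z.
The reduction yields 4 nonzero rows, so the rank is 4.
Since rank = 4 (the number of vectors), the set is linearly independent.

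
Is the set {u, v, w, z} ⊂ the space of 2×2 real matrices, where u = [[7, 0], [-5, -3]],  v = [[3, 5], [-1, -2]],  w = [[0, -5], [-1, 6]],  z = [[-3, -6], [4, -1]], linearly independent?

Write each element as a coordinate vector in ℝ⁴ using {E₁₁, E₁₂, E₂₁, E₂₂}.
The matrix [u|v|w|z] has determinant -613.
A nonzero determinant means the columns are linearly independent.

linearly independent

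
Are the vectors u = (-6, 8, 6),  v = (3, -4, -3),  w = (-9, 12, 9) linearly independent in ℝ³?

Row-reduce the matrix whose columns are u, v, w.
The reduction yields 1 nonzero row, so the rank is 1.
Since rank 1 < 3, the set is linearly dependent.

linearly dependent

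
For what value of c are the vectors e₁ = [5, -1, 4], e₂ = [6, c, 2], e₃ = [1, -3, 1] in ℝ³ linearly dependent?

The vectors are dependent exactly when the determinant of the matrix with rows e₁, e₂, e₃ vanishes.
Cofactor expansion gives det = c - 38.
Solving c - 38 = 0 yields c = 38.

c = 38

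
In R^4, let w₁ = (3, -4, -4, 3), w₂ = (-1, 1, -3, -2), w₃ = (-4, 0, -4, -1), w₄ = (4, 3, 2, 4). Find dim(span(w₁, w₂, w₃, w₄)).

Apply Gaussian elimination to the matrix whose rows are w₁, w₂, w₃, w₄.
Reduction leaves 4 leading entries, giving rank 4.

4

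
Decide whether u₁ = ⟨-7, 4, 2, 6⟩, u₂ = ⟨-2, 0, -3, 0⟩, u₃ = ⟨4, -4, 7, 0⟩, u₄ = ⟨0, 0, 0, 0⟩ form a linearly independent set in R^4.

linearly dependent

One of the vectors is the zero vector, so the set is linearly dependent.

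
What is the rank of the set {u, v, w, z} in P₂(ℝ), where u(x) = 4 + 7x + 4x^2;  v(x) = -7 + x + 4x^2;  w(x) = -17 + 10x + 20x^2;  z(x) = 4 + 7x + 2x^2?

3

Pass to coordinate vectors with respect to the basis {1, x, x^2}.
Apply Gaussian elimination to the matrix whose rows are u, v, w, z.
Exactly 3 pivots survive; hence the rank is 3.
(With 4 elements in a 3-dimensional space the rank is at most 3.)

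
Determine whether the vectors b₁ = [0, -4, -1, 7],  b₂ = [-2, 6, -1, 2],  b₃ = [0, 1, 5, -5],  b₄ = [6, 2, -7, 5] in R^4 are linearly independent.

Row-reduce the matrix whose columns are b₁, b₂, b₃, b₄.
The reduction yields 4 nonzero rows, so the rank is 4.
Since rank = 4 (the number of vectors), the set is linearly independent.

linearly independent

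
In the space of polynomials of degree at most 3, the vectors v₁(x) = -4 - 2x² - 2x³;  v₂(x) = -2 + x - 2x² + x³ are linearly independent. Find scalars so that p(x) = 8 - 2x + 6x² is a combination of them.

p = -v₁ - 2v₂

Identify each element with its coordinate vector in ℝ⁴ via {1, x, …, x³}.
Since v₁, v₂ are independent, the coefficients expressing p are uniquely determined by a linear system.
The system has the unique solution (a₁, a₂) = (-1, -2).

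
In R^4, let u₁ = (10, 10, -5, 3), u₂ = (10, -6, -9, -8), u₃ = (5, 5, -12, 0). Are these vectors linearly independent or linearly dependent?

linearly independent

Row-reduce the matrix whose columns are u₁, u₂, u₃.
The reduction yields 3 nonzero rows, so the rank is 3.
Since rank = 3 (the number of vectors), the set is linearly independent.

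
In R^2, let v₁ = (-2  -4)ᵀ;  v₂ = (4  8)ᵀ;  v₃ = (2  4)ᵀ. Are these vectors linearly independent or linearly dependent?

There are 3 vectors in a 2-dimensional space, so they cannot be linearly independent.

linearly dependent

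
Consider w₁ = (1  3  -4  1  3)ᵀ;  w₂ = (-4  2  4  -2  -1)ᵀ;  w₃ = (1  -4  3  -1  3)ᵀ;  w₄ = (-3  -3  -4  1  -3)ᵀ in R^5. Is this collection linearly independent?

Row-reduce the matrix whose columns are w₁, w₂, w₃, w₄.
The reduction yields 4 nonzero rows, so the rank is 4.
Since rank = 4 (the number of vectors), the set is linearly independent.

linearly independent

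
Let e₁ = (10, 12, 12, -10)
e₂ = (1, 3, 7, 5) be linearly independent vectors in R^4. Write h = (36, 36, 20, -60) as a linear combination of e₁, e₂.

h = 4e₁ - 4e₂

Solve the system with e₁, e₂ as columns and h as the right-hand side.
Back-substitution yields (c₁, c₂) = (4, -4).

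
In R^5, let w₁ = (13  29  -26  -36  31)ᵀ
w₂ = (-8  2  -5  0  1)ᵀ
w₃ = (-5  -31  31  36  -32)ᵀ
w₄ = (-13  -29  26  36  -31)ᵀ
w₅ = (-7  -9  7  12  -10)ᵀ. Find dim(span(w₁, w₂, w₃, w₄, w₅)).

Apply Gaussian elimination to the matrix whose rows are w₁, w₂, w₃, w₄, w₅.
Reduction leaves 2 leading entries, giving rank 2.

2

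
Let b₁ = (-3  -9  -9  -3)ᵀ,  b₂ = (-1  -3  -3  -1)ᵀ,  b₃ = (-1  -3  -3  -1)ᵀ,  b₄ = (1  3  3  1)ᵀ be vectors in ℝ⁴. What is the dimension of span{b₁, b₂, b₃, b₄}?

1

Put the 4×4 matrix [b₁|b₂|b₃|b₄] into echelon form.
Exactly 1 pivot survives; hence the rank is 1.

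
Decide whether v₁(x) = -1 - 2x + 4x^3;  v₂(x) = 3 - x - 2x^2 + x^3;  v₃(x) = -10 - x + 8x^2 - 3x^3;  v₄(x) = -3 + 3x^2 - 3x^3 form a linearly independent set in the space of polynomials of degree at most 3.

Write each element as a coordinate vector in ℝ⁴ using {1, x, …, x^3}.
Form the 4×4 matrix with these as columns; its determinant is 0.
A zero determinant means the columns are linearly dependent.
Indeed v₁ - v₂ - v₃ + 2v₄ = 0.

linearly dependent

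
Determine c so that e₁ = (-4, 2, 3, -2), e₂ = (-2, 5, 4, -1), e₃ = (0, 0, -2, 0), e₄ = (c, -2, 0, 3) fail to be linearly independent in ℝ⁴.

The vectors are dependent exactly when the determinant of the matrix with rows e₁, e₂, e₃, e₄ vanishes.
Expanding, det = 96 - 16*c.
Solving 96 - 16*c = 0 yields c = 6.

c = 6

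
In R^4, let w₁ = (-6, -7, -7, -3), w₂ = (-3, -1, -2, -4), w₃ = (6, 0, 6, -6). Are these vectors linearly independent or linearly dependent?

linearly independent

Row-reduce the matrix whose columns are w₁, w₂, w₃.
The reduction yields 3 nonzero rows, so the rank is 3.
Since rank = 3 (the number of vectors), the set is linearly independent.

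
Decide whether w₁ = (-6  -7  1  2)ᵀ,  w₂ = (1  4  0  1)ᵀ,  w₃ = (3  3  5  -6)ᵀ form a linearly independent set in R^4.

Row-reduce the matrix whose columns are w₁, w₂, w₃.
The reduction yields 3 nonzero rows, so the rank is 3.
Since rank = 3 (the number of vectors), the set is linearly independent.

linearly independent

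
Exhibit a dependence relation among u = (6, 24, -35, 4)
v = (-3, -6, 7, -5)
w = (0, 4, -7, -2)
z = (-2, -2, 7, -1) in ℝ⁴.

Row-reduce the matrix with u, v, w, z as columns; the null space gives the coefficients.
One solution (up to scaling) is (1, 2, -3, 0).

u + 2v - 3w = 0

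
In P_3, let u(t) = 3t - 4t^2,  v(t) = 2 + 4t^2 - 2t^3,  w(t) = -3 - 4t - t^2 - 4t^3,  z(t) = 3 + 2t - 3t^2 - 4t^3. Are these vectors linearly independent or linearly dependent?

Write each element as a coordinate vector in ℝ⁴ using {1, t, …, t^3}.
Place the vectors as rows of a 4×4 matrix and reduce to echelon form.
The reduction yields 4 nonzero rows, so the rank is 4.
Since rank = 4 (the number of vectors), the set is linearly independent.

linearly independent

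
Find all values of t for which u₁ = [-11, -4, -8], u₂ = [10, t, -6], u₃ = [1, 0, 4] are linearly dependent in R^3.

t = 46/9

Place the vectors as rows of a 3×3 matrix; dependence ⇔ determinant zero.
Expanding, det = 184 - 36*t.
Setting this to zero gives t = 46/9.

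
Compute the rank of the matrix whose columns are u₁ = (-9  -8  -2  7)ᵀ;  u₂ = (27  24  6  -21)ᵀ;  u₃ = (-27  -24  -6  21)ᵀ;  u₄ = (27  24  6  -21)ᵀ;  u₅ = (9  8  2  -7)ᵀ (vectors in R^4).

rank 1

Row-reduce the 5×4 matrix with these as rows.
There is 1 pivot column, so rank = 1.
(With 5 elements in a 4-dimensional space the rank is at most 4.)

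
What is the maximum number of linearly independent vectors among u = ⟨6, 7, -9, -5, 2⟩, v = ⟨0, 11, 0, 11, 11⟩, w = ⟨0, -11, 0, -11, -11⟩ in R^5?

Apply Gaussian elimination to the matrix whose rows are u, v, w.
Exactly 2 pivots survive; hence the rank is 2.

2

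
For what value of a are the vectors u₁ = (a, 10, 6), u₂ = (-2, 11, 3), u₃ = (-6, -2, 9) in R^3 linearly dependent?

a = -4

The set is linearly dependent precisely when det[u₁; u₂; u₃] = 0.
The determinant works out to 105*a + 420.
Solving 105*a + 420 = 0 yields a = -4.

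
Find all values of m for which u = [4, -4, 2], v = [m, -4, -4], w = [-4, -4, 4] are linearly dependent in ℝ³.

The vectors are dependent exactly when the determinant of the matrix with rows u, v, w vanishes.
Cofactor expansion gives det = 8*m - 224.
This vanishes exactly when m = 28.

m = 28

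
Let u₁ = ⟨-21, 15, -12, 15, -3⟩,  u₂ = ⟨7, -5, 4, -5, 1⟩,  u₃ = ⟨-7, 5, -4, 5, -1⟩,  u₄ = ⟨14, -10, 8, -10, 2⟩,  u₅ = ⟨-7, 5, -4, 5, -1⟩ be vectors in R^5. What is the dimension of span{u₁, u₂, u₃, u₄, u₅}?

Put the 5×5 matrix [u₁|u₂|u₃|u₄|u₅] into echelon form.
There is 1 pivot column, so rank = 1.

dim = 1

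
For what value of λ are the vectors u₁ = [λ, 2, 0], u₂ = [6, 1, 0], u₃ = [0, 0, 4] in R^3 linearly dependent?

Dependence holds iff the 3×3 matrix [u₁ u₂ u₃] is singular.
Cofactor expansion gives det = 4*λ - 48.
Setting this to zero gives λ = 12.

λ = 12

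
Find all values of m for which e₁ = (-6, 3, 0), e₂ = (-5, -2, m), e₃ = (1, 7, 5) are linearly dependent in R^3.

m = -3

Place the vectors as rows of a 3×3 matrix; dependence ⇔ determinant zero.
The determinant works out to 45*m + 135.
Solving 45*m + 135 = 0 yields m = -3.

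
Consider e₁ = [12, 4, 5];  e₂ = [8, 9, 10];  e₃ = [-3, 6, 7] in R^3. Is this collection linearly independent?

Row-reduce the matrix whose columns are e₁, e₂, e₃.
The reduction yields 3 nonzero rows, so the rank is 3.
Since rank = 3 (the number of vectors), the set is linearly independent.

linearly independent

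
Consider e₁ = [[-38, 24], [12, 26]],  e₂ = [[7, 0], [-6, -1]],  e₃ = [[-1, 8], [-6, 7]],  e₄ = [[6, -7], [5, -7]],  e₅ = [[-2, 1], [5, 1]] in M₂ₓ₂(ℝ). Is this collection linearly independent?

Write each element as a coordinate vector in ℝ⁴ using {E₁₁, E₁₂, E₂₁, E₂₂}.
There are 5 vectors in a 4-dimensional space, so they cannot be linearly independent.

linearly dependent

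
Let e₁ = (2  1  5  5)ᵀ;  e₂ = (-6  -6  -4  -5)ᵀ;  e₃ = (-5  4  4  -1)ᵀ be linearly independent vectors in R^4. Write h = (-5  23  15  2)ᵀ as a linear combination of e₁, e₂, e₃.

Solve the system with e₁, e₂, e₃ as columns and h as the right-hand side.
The system has the unique solution (c₁, c₂, c₃) = (-1, -2, 3).

h = -e₁ - 2e₂ + 3e₃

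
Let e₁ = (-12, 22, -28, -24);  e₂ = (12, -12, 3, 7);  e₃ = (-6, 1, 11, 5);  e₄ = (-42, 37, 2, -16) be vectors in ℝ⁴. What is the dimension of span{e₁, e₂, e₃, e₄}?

Row-reduce the 4×4 matrix with these as rows.
The echelon form has 2 nonzero rows, so the rank is 2.

2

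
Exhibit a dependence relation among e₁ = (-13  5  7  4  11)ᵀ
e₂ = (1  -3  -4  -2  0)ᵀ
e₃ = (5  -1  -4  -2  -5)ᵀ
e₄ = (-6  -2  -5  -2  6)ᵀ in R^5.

e₁ + 2e₂ + e₃ - e₄ = 0

Set up α₁e₁ + … + α₄e₄ = 0 and solve the homogeneous system.
The free variable yields coefficients (1, 2, 1, -1) (any nonzero multiple also works).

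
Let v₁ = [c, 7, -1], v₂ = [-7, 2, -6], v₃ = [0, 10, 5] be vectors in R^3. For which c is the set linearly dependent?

c = -9/2

The set is linearly dependent precisely when det[v₁; v₂; v₃] = 0.
The determinant works out to 70*c + 315.
This vanishes exactly when c = -9/2.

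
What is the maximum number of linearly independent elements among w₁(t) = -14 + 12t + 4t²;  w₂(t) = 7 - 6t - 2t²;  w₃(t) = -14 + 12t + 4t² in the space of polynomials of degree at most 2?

1

Pass to coordinate vectors with respect to the basis {1, t, t²}.
Apply Gaussian elimination to the matrix whose rows are w₁, w₂, w₃.
Reduction leaves 1 leading entry, giving rank 1.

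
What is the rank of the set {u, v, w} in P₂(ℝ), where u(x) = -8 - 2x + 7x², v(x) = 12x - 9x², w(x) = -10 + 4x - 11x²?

Represent each element by its coordinate vector in ℝ³.
Row-reduce the 3×3 matrix with these as rows.
Exactly 3 pivots survive; hence the rank is 3.

3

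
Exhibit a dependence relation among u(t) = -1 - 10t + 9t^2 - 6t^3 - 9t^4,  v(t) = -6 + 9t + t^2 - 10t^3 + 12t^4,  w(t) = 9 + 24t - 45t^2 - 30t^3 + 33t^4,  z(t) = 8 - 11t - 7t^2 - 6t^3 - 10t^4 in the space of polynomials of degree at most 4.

3u - 3v + w - 3z = 0

Take coordinates with respect to {1, t, …, t^4}.
Row-reduce the matrix with u, v, w, z as columns; the null space gives the coefficients.
The free variable yields coefficients (3, -3, 1, -3) (any nonzero multiple also works).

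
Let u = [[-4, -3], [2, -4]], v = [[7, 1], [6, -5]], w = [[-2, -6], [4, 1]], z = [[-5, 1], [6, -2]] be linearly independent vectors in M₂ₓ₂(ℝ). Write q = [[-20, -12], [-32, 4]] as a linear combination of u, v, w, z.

Work in coordinates with respect to the standard basis {E₁₁, E₁₂, E₂₁, E₂₂}.
Solve the system with u, v, w, z as columns and q as the right-hand side.
The system has the unique solution (c₁, …, c₄) = (4, -3, -1, -3).

q = 4u - 3v - w - 3z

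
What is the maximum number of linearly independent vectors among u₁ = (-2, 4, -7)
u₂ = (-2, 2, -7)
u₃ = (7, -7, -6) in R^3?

Apply Gaussian elimination to the matrix whose rows are u₁, u₂, u₃.
The echelon form has 3 nonzero rows, so the rank is 3.

3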